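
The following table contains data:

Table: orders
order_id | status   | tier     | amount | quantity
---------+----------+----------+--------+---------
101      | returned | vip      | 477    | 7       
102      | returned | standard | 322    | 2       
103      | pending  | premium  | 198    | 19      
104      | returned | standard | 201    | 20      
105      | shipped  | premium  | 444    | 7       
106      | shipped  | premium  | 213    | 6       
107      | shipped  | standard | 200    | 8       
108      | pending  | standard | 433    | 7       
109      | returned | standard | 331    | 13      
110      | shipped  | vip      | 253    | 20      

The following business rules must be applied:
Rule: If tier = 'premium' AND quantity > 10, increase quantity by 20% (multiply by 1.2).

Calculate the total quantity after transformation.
112.8

Step 1: Find records where tier = 'premium' AND quantity > 10
Step 2: 1 records match, summing to 19
Step 3: After multiplier: 19 × 1.2 = 22.8
Step 4: Unaffected records sum: 90
Step 5: Final sum = 22.8 + 90 = 112.8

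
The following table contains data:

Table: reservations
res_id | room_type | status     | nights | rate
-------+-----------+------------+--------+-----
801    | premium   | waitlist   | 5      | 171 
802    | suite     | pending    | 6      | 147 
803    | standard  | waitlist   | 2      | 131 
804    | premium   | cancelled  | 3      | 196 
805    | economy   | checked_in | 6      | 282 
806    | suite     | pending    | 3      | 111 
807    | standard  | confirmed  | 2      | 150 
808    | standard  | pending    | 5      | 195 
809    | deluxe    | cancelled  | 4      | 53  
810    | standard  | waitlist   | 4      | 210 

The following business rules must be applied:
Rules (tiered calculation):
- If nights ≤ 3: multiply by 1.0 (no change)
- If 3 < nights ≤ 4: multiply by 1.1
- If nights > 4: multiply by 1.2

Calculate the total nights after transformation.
45.2

Step 1: Tier 1 (nights ≤ 3): 4 records, sum = 10 × 1.0 = 10.0
Step 2: Tier 2 (3 < nights ≤ 4): 2 records, sum = 8 × 1.1 = 8.8
Step 3: Tier 3 (nights > 4): 4 records, sum = 22 × 1.2 = 26.4
Step 4: Final sum = 10.0 + 8.8 + 26.4 = 45.2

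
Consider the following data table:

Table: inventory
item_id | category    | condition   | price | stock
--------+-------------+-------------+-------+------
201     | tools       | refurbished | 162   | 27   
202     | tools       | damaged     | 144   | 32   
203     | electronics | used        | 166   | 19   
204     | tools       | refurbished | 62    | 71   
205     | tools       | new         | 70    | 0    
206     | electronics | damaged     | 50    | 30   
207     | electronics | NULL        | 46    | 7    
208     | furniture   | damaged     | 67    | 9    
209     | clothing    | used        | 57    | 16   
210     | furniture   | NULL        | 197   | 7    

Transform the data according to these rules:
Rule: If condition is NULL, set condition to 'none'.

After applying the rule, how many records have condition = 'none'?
2

Step 1: Count records where condition IS NULL
Step 2: Found 2 records with NULL condition
Step 3: These records will have condition set to 'none'
Step 4: Records already having condition = 'none': 0
Step 5: Answer: 2 + 0 = 2 records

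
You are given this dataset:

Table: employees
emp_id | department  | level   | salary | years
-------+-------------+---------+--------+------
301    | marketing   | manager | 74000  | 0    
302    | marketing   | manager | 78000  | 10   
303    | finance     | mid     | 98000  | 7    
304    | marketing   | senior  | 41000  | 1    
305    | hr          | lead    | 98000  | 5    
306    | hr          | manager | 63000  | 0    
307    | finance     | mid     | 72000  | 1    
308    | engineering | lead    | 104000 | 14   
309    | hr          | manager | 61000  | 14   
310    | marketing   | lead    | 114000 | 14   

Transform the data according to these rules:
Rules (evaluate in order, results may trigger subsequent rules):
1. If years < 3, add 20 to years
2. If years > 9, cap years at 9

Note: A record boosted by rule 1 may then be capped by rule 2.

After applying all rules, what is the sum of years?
84

Step 1: Apply rule 1 to records with years < 3
  - 4 records get bonus of 20
  - Of these, 4 records then exceed 9 and get capped
Step 2: Apply rule 2 to records with years > 9
  - 4 records (original) are capped
Step 3: Calculate final sum = 84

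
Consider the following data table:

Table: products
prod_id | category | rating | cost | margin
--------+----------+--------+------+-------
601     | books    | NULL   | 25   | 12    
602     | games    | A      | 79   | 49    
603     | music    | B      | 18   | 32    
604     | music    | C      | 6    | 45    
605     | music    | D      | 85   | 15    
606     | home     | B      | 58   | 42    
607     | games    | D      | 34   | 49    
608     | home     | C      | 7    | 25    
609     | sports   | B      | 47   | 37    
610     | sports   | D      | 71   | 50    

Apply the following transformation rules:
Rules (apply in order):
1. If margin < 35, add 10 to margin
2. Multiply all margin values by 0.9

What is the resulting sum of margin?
356.4

Step 1: Apply Rule 1 - Add 10 to records with margin < 35
  - 4 records affected: 84 + (4 × 10) = 124
  - Unaffected records: 272
  - Sum after Rule 1: 396
Step 2: Apply Rule 2 - Multiply all by 0.9
  - 396 × 0.9 = 356.4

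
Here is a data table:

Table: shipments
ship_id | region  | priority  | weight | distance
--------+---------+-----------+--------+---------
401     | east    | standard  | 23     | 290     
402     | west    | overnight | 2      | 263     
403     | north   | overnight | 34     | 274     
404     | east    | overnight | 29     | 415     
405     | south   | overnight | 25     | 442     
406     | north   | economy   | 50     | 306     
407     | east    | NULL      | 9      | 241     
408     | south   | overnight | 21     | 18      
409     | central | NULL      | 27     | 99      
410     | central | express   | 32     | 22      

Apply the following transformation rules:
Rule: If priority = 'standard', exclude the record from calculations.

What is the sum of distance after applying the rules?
2080

Step 1: Identify records where priority = 'standard'
Step 2: The excluded records sum to 290
Step 3: Original total distance = 2370
Step 4: Remaining total = 2370 - 290 = 2080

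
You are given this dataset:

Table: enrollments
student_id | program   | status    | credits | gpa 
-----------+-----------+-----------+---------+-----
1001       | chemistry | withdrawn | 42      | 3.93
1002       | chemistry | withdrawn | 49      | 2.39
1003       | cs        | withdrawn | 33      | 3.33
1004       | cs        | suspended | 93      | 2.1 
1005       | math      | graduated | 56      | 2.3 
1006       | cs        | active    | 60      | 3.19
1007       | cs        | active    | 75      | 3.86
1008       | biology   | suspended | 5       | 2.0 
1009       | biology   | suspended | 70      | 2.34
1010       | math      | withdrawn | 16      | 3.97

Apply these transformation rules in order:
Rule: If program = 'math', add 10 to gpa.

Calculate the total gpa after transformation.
49.41

Step 1: Count records where program = 'math': 2
Step 2: Total bonus added: 2 × 10 = 20
Step 3: Original sum of gpa: 29.41
Step 4: Final sum = 29.41 + 20 = 49.41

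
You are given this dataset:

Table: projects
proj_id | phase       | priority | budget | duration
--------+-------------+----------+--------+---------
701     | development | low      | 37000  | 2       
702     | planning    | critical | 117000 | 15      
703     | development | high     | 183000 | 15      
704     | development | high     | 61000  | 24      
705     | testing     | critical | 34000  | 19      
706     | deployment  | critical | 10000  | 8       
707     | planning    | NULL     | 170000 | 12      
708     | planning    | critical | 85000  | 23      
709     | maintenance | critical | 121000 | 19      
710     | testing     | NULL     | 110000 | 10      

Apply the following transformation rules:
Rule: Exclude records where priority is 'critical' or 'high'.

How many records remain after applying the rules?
3

Step 1: Count records to exclude
  - 5 (critical) + 2 (high) = 7 records
Step 2: Total records: 10
Step 3: Remaining = 10 - 7 = 3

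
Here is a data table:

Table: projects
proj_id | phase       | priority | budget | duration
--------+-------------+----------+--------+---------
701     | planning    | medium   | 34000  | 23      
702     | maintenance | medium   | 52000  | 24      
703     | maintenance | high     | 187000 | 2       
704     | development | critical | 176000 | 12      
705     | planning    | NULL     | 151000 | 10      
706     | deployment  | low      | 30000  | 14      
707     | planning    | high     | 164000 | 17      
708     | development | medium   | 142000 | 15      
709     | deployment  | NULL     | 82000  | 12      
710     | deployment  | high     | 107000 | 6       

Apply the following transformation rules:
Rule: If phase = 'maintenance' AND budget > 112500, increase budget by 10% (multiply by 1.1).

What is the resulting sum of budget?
1143700.0

Step 1: Find records where phase = 'maintenance' AND budget > 112500
Step 2: 1 records match, summing to 187000
Step 3: After multiplier: 187000 × 1.1 = 205700.0
Step 4: Unaffected records sum: 938000
Step 5: Final sum = 205700.0 + 938000 = 1143700.0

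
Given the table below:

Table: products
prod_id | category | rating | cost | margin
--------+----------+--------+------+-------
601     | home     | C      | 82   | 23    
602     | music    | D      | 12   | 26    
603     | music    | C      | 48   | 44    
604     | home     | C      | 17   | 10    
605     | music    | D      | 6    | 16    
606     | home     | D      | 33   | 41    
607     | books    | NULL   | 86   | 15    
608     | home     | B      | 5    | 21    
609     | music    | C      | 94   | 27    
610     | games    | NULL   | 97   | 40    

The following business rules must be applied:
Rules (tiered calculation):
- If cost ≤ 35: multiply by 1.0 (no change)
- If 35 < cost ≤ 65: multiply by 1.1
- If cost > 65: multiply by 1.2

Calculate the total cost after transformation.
556.6

Step 1: Tier 1 (cost ≤ 35): 5 records, sum = 73 × 1.0 = 73.0
Step 2: Tier 2 (35 < cost ≤ 65): 1 records, sum = 48 × 1.1 = 52.8
Step 3: Tier 3 (cost > 65): 4 records, sum = 359 × 1.2 = 430.8
Step 4: Final sum = 73.0 + 52.8 + 430.8 = 556.6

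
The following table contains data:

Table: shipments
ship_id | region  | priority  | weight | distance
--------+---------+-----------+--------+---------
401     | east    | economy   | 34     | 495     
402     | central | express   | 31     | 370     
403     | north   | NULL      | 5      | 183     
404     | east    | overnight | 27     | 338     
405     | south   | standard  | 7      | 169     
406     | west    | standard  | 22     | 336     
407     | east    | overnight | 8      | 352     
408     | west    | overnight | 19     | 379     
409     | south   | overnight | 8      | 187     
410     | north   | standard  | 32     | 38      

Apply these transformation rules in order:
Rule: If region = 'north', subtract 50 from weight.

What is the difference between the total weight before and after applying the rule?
100

Step 1: Original sum of weight = 193
Step 2: 2 records have region = 'north'
Step 3: Each affected record changes by -50
Step 4: Total change = 2 × -50 = -100
Step 5: New sum = 193 + -100 = 93
Step 6: Difference = |93 - 193| = 100
        (Sum decreased by 100)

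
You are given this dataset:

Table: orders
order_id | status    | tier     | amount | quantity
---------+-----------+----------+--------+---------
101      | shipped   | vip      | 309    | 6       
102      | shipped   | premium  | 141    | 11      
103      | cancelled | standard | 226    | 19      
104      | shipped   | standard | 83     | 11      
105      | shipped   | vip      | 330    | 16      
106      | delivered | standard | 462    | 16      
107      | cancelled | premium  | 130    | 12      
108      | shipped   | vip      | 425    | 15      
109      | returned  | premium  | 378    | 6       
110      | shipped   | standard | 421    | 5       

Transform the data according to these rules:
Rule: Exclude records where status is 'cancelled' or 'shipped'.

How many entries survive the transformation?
2

Step 1: Count records to exclude
  - 2 (cancelled) + 6 (shipped) = 8 records
Step 2: Total records: 10
Step 3: Remaining = 10 - 8 = 2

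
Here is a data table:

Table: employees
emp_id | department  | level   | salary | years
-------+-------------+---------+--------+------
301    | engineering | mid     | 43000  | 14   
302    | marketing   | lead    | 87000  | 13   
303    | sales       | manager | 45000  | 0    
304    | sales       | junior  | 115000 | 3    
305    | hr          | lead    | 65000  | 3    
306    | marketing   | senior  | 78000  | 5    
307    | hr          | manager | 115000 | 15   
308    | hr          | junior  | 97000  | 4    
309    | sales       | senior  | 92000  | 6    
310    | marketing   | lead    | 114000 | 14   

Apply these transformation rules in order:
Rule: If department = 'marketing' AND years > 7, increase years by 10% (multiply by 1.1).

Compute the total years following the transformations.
79.7

Step 1: Find records where department = 'marketing' AND years > 7
Step 2: 2 records match, summing to 27
Step 3: After multiplier: 27 × 1.1 = 29.7
Step 4: Unaffected records sum: 50
Step 5: Final sum = 29.7 + 50 = 79.7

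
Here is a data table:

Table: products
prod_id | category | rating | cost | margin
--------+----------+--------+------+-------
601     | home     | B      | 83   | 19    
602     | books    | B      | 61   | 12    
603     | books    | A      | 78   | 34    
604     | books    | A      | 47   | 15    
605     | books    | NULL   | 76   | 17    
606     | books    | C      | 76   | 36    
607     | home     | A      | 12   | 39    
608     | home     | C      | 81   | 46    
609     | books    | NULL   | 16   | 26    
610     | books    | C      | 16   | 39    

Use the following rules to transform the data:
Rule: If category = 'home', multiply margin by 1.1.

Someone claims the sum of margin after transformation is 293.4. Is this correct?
Yes, the result is correct.

Step 1: Calculate the correct sum after transformation
Step 2: Apply multiplier 1.1 to records where category = 'home'
Step 3: Correct result = 293.4
Step 4: Claimed result = 293.4
Step 5: 293.4 = 293.4 ✓
Conclusion: The claimed result is correct.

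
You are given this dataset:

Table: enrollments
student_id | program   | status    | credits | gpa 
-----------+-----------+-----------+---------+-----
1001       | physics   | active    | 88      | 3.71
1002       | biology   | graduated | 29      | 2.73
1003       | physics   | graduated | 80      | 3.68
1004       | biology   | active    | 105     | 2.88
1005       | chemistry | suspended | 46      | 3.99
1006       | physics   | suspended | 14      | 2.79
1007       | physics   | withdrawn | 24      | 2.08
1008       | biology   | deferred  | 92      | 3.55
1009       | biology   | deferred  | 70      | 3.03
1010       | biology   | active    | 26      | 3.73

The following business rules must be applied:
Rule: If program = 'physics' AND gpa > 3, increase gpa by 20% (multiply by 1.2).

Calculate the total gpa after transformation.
33.65

Step 1: Find records where program = 'physics' AND gpa > 3
Step 2: 2 records match, summing to 7.39
Step 3: After multiplier: 7.39 × 1.2 = 8.87
Step 4: Unaffected records sum: 24.78
Step 5: Final sum = 8.87 + 24.78 = 33.65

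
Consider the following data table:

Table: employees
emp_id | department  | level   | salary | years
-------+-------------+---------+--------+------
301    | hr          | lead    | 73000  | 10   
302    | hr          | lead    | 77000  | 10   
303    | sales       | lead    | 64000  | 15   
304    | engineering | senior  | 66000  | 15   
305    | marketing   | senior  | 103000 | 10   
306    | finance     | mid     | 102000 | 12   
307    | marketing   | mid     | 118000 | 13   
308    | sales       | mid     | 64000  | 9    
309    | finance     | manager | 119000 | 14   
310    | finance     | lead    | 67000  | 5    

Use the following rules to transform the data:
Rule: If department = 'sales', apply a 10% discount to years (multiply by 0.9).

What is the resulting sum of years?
110.6

Step 1: Records with department = 'sales' have total years = 24
Step 2: Apply multiplier: 24 × 0.9 = 21.6
Step 3: Other records total: 89
Step 4: Final sum = 21.6 + 89 = 110.6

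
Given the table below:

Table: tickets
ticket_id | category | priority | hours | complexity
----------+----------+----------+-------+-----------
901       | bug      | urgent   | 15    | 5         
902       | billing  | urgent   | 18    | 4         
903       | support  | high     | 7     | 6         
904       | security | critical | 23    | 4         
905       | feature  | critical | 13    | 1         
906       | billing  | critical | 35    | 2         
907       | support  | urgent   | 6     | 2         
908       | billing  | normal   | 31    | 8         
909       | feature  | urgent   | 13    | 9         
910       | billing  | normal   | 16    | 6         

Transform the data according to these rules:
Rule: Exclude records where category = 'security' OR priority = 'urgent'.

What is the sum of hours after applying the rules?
102

Step 1: Find records where category = 'security' OR priority = 'urgent'
Step 2: 5 records match, summing to 75
Step 3: Original sum: 177
Step 4: Remaining sum = 177 - 75 = 102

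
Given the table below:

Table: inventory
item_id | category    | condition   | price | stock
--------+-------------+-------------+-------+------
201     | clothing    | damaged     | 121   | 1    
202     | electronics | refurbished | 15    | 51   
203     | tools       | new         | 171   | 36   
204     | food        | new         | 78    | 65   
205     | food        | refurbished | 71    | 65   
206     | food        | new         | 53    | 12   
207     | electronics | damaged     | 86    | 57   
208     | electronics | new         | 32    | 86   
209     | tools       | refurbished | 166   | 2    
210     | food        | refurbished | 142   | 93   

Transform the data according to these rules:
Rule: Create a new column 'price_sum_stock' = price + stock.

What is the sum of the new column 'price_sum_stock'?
1403

Step 1: For each record, compute price + stock
Example calculations:
  121 + 1 = 122
  15 + 51 = 66
  171 + 36 = 207
  ...
Step 2: Sum all derived values
Step 3: Total = 1403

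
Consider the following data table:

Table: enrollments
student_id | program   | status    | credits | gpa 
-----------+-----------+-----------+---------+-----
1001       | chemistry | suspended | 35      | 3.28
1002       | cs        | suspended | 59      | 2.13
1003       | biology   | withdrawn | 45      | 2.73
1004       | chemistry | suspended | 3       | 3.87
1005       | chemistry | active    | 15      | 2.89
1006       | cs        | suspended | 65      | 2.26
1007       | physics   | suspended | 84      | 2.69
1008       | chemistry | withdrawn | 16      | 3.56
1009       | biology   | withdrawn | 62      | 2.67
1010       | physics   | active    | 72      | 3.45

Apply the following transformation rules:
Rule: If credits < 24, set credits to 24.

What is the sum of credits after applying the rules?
494

Step 1: 3 records have credits < 24
Step 2: These records originally summed to 34
Step 3: After setting to minimum: 3 × 24 = 72
Step 4: Unaffected records sum: 422
Step 5: Final sum = 72 + 422 = 494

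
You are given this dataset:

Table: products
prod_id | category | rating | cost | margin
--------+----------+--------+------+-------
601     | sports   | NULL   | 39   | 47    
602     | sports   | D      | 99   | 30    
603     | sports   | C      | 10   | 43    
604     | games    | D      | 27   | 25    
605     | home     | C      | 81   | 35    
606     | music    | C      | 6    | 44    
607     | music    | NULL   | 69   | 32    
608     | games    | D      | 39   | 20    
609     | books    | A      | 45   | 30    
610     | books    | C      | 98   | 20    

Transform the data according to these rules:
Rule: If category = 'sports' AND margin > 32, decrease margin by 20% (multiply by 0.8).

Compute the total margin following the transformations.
308.0

Step 1: Find records where category = 'sports' AND margin > 32
Step 2: 2 records match, summing to 90
Step 3: After multiplier: 90 × 0.8 = 72.0
Step 4: Unaffected records sum: 236
Step 5: Final sum = 72.0 + 236 = 308.0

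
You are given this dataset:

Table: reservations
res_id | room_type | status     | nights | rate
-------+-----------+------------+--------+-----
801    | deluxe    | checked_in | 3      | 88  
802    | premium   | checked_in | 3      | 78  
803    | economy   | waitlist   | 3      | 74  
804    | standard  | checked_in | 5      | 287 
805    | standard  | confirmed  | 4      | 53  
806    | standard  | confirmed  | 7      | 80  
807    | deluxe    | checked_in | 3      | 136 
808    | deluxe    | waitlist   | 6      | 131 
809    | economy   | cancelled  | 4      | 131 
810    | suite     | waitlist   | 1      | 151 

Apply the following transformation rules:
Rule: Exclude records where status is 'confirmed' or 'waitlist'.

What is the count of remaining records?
5

Step 1: Count records to exclude
  - 2 (confirmed) + 3 (waitlist) = 5 records
Step 2: Total records: 10
Step 3: Remaining = 10 - 5 = 5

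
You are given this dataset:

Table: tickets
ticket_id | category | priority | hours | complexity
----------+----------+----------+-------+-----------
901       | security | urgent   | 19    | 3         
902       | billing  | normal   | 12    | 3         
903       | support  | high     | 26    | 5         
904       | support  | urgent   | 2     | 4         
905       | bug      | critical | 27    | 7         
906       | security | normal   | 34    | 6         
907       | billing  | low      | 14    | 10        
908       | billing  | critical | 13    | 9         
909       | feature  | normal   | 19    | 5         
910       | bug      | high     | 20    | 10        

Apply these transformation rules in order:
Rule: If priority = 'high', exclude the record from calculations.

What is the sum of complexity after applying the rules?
47

Step 1: Identify records where priority = 'high'
Step 2: The excluded records sum to 15
Step 3: Original total complexity = 62
Step 4: Remaining total = 62 - 15 = 47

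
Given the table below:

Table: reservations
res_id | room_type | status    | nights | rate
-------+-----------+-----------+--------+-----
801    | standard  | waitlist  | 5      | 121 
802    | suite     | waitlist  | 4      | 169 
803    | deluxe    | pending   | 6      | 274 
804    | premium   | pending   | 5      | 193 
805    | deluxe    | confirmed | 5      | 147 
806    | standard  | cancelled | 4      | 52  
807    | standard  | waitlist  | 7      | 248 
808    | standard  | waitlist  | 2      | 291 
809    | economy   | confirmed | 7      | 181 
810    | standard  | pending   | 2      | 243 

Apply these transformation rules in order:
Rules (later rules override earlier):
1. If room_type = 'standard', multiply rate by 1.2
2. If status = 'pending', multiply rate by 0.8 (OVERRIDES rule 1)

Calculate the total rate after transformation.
1919.4

Step 1: Rule 2 takes priority for records with status = 'pending'
  - 3 records: 710 × 0.8 = 568.0
Step 2: Rule 1 applies to remaining records with room_type = 'standard'
  - 4 records: 712 × 1.2 = 854.4
Step 3: Other records unchanged: 497
Step 4: Final sum = 568.0 + 854.4 + 497 = 1919.4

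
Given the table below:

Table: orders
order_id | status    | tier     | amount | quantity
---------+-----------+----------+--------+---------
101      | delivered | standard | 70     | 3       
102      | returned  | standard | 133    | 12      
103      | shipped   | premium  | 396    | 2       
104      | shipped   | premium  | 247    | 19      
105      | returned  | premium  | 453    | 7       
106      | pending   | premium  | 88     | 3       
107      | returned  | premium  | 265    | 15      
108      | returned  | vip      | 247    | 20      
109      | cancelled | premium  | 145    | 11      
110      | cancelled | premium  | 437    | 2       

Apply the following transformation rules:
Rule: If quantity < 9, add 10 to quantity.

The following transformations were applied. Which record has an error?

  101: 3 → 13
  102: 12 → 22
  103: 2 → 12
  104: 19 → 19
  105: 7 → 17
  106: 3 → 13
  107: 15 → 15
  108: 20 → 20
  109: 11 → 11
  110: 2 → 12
Record 102 has an error. The correct transformed value should be 12, not 22.

Step 1: Check each record against the rule
Step 2: Record 102 has quantity = 12
Step 3: Since 12 >= 9, the bonus should not have been applied
Step 4: Correct value = 12, but claimed value = 22
Conclusion: Record 102 has the error.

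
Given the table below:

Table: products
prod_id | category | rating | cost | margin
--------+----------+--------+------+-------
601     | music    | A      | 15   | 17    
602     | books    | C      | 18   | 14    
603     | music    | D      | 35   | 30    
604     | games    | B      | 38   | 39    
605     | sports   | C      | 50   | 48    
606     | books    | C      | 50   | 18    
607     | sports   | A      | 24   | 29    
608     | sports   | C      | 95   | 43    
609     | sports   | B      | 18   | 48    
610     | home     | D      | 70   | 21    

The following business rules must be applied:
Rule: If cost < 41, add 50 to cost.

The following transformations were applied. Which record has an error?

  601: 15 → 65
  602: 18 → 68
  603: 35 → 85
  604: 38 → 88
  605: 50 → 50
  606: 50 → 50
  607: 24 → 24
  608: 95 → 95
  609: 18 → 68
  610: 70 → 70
Record 607 has an error. The correct transformed value should be 74, not 24.

Step 1: Check each record against the rule
Step 2: Record 607 has cost = 24
Step 3: Since 24 < 41, the bonus should have been applied
Step 4: Correct value = 74, but claimed value = 24
Conclusion: Record 607 has the error.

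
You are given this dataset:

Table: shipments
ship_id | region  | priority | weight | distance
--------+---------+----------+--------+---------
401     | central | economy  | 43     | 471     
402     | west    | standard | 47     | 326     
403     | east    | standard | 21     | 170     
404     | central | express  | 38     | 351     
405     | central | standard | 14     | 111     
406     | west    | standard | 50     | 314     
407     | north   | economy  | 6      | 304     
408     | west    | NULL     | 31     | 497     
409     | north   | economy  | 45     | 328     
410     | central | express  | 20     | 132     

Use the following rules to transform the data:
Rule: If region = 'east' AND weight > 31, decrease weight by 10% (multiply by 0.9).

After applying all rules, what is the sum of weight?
315

Step 1: Find records where region = 'east' AND weight > 31
Step 2: 0 records match, summing to 0
Step 3: After multiplier: 0 × 0.9 = 0.0
Step 4: Unaffected records sum: 315
Step 5: Final sum = 0.0 + 315 = 315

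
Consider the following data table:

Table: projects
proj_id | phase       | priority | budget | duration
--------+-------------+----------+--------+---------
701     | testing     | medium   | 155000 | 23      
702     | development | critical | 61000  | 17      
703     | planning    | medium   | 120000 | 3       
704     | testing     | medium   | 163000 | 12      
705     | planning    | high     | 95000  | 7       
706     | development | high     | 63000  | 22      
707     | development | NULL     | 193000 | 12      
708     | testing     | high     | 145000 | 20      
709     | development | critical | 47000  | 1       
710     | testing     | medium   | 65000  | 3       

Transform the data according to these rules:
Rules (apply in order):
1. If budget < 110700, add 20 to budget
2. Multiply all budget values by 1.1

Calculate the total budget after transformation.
1217810.0

Step 1: Apply Rule 1 - Add 20 to records with budget < 110700
  - 5 records affected: 331000 + (5 × 20) = 331100
  - Unaffected records: 776000
  - Sum after Rule 1: 1107100
Step 2: Apply Rule 2 - Multiply all by 1.1
  - 1107100 × 1.1 = 1217810.0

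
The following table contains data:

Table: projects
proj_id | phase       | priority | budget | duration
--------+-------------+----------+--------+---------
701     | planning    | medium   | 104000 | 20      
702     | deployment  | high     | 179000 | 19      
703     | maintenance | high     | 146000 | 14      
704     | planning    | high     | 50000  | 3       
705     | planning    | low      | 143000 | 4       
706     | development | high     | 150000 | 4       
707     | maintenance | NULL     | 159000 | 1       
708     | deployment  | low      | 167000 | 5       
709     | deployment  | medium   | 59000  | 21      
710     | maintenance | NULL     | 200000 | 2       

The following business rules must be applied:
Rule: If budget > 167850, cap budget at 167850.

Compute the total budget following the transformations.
1313700

Step 1: 2 records have budget > 167850
Step 2: These records originally summed to 379000
Step 3: After capping: 2 × 167850 = 335700
Step 4: Unaffected records sum: 978000
Step 5: Final sum = 335700 + 978000 = 1313700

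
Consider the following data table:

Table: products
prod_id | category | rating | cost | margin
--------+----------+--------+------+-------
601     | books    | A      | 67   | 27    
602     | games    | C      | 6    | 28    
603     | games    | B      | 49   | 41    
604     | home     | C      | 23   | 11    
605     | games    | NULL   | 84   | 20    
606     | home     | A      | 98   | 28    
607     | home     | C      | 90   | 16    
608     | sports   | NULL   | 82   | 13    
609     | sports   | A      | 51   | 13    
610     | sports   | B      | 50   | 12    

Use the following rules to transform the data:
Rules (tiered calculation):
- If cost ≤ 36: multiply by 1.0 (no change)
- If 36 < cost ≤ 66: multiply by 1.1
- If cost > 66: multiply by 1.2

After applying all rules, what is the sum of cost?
699.2

Step 1: Tier 1 (cost ≤ 36): 2 records, sum = 29 × 1.0 = 29.0
Step 2: Tier 2 (36 < cost ≤ 66): 3 records, sum = 150 × 1.1 = 165.0
Step 3: Tier 3 (cost > 66): 5 records, sum = 421 × 1.2 = 505.2
Step 4: Final sum = 29.0 + 165.0 + 505.2 = 699.2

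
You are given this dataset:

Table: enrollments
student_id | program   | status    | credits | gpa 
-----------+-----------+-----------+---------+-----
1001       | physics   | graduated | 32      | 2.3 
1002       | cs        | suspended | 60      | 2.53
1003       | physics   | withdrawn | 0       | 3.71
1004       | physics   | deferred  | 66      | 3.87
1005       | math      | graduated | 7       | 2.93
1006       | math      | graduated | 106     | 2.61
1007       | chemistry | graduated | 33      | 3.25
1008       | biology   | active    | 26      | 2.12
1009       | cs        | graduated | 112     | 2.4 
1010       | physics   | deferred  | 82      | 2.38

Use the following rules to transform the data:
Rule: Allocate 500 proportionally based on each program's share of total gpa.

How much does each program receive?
biology: 37.72, chemistry: 57.83, cs: 87.72, math: 98.58, physics: 218.15

Step 1: Calculate total gpa = 28.1
Step 2: Calculate each program's proportion:
  biology: 2.12/28.1 = 7.54% → 37.72
  chemistry: 3.25/28.1 = 11.57% → 57.83
  cs: 4.93/28.1 = 17.54% → 87.72
  math: 5.54/28.1 = 19.72% → 98.58
  physics: 12.26/28.1 = 43.63% → 218.15
Step 3: Verify: sum of allocations ≈ 500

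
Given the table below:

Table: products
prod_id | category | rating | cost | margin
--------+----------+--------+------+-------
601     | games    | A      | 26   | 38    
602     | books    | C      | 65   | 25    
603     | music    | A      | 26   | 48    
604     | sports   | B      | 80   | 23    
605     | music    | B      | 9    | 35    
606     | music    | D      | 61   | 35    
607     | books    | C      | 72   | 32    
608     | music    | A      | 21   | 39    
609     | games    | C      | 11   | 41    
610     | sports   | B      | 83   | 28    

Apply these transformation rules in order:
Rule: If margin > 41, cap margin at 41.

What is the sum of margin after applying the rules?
337

Step 1: 1 records have margin > 41
Step 2: These records originally summed to 48
Step 3: After capping: 1 × 41 = 41
Step 4: Unaffected records sum: 296
Step 5: Final sum = 41 + 296 = 337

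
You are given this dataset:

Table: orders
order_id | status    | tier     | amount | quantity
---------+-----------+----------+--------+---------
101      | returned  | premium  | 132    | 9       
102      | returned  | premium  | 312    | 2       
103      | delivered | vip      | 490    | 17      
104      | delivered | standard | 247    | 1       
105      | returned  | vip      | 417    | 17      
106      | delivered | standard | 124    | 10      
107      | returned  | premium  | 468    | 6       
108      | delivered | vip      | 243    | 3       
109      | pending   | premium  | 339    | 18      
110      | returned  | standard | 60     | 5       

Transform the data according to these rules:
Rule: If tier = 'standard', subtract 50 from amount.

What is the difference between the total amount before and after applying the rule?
150

Step 1: Original sum of amount = 2832
Step 2: 3 records have tier = 'standard'
Step 3: Each affected record changes by -50
Step 4: Total change = 3 × -50 = -150
Step 5: New sum = 2832 + -150 = 2682
Step 6: Difference = |2682 - 2832| = 150
        (Sum decreased by 150)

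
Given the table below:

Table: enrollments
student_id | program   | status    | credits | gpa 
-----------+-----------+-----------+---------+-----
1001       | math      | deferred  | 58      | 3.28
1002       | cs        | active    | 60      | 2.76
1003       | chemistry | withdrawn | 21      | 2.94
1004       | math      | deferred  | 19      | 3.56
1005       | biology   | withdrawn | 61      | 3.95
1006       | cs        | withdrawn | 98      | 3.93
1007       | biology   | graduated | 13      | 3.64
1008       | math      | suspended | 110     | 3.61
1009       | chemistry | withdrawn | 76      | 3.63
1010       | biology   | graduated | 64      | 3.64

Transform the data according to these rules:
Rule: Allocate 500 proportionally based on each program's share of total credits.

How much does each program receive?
biology: 118.97, chemistry: 83.62, cs: 136.21, math: 161.21

Step 1: Calculate total credits = 580
Step 2: Calculate each program's proportion:
  biology: 138/580 = 23.79% → 118.97
  chemistry: 97/580 = 16.72% → 83.62
  cs: 158/580 = 27.24% → 136.21
  math: 187/580 = 32.24% → 161.21
Step 3: Verify: sum of allocations ≈ 500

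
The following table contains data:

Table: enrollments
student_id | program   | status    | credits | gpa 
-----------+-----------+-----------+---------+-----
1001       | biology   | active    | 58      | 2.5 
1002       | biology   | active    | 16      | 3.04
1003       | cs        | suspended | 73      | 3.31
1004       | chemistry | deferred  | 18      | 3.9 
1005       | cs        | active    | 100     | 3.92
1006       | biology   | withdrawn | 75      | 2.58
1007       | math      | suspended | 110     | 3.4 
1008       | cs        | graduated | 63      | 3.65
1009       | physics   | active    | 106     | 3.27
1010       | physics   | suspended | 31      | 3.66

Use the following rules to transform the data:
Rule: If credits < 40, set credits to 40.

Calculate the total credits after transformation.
705

Step 1: 3 records have credits < 40
Step 2: These records originally summed to 65
Step 3: After setting to minimum: 3 × 40 = 120
Step 4: Unaffected records sum: 585
Step 5: Final sum = 120 + 585 = 705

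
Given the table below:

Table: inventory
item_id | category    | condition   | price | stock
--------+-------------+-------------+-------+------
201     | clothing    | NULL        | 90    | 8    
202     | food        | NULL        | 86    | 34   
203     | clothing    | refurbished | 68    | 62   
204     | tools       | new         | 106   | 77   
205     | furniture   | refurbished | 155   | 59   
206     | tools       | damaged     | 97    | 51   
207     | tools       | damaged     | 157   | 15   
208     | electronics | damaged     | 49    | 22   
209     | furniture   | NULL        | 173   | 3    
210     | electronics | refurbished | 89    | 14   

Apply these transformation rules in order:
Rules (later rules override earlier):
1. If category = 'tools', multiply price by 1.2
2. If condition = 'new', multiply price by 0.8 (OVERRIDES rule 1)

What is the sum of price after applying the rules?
1099.6

Step 1: Rule 2 takes priority for records with condition = 'new'
  - 1 records: 106 × 0.8 = 84.8
Step 2: Rule 1 applies to remaining records with category = 'tools'
  - 2 records: 254 × 1.2 = 304.8
Step 3: Other records unchanged: 710
Step 4: Final sum = 84.8 + 304.8 + 710 = 1099.6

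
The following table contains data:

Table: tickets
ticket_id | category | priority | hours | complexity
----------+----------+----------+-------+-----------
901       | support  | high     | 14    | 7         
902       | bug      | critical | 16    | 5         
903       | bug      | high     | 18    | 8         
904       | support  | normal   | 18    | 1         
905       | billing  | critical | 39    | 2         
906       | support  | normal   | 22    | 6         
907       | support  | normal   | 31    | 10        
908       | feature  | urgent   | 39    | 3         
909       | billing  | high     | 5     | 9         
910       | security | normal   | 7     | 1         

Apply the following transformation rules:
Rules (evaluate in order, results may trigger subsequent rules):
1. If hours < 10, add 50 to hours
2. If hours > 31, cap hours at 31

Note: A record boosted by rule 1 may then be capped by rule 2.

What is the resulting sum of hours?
243

Step 1: Apply rule 1 to records with hours < 10
  - 2 records get bonus of 50
  - Of these, 2 records then exceed 31 and get capped
Step 2: Apply rule 2 to records with hours > 31
  - 2 records (original) are capped
Step 3: Calculate final sum = 243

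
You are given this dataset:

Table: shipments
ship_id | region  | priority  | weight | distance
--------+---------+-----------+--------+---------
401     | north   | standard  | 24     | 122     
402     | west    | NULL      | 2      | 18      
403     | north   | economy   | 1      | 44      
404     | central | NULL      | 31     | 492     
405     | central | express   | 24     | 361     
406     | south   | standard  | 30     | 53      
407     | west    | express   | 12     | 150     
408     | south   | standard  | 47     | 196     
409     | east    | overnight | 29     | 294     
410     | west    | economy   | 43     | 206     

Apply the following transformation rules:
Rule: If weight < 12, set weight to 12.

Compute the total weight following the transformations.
264

Step 1: 2 records have weight < 12
Step 2: These records originally summed to 3
Step 3: After setting to minimum: 2 × 12 = 24
Step 4: Unaffected records sum: 240
Step 5: Final sum = 24 + 240 = 264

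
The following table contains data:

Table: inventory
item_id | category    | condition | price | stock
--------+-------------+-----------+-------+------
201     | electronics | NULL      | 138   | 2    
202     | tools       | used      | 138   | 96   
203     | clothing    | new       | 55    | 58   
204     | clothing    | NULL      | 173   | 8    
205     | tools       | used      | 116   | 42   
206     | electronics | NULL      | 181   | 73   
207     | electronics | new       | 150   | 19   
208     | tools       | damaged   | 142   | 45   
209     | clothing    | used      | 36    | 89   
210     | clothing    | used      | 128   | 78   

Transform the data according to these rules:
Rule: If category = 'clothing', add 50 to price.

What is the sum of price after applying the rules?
1457

Step 1: Count records where category = 'clothing': 4
Step 2: Total bonus added: 4 × 50 = 200
Step 3: Original sum of price: 1257
Step 4: Final sum = 1257 + 200 = 1457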